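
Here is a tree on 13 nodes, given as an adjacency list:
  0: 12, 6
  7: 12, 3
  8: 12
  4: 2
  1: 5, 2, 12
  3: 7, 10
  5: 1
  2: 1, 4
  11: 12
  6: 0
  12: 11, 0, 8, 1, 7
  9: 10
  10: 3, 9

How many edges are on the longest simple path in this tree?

A longest path is 9 - 10 - 3 - 7 - 12 - 1 - 2 - 4, with 7 edges.

7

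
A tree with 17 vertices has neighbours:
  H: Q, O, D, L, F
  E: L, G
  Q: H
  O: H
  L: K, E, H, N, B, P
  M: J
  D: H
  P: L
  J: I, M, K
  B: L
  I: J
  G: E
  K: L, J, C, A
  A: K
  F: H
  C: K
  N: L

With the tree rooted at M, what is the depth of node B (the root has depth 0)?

4

Path from M to B: M–J–K–L–B, which has 4 edges.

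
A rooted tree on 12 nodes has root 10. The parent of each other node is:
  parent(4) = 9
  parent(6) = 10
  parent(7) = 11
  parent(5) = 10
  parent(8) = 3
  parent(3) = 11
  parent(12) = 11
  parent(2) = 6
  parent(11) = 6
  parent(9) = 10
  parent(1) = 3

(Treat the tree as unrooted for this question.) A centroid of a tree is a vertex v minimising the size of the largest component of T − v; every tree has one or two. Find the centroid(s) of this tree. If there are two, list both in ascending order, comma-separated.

If 6 is removed the pieces have sizes 6, 4, 1, all ≤ ⌊12/2⌋ = 6.
Its neighbour 11 also leaves a largest component of size 6, so both are centroids.

6, 11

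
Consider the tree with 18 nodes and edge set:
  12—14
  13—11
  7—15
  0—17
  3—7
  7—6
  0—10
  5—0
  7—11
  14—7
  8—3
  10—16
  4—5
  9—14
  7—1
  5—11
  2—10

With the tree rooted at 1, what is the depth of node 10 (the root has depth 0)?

Climbing from 10 to the root: 10 → 0 → 5 → 11 → 7 → 1. That's 5 steps.

5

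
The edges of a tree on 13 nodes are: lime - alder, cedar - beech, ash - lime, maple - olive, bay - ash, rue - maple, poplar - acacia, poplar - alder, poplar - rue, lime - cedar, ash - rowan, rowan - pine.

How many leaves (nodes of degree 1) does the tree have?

Exactly 5 nodes have a single neighbour: acacia, bay, beech, olive, pine.

5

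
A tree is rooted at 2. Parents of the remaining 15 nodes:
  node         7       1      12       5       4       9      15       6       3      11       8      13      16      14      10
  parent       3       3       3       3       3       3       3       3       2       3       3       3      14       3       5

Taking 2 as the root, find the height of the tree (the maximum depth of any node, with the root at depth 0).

3

A deepest node is 16, reached by 2–3–14–16.
That path has 3 edges, so the height is 3.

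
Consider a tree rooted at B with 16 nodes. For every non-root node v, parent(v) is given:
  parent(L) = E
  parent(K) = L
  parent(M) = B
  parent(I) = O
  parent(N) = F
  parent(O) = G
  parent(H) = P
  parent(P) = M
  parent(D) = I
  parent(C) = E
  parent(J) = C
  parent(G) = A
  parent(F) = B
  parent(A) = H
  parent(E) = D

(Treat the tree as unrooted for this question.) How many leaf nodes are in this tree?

Degree-1 nodes: J, K, N — 3 of them.

3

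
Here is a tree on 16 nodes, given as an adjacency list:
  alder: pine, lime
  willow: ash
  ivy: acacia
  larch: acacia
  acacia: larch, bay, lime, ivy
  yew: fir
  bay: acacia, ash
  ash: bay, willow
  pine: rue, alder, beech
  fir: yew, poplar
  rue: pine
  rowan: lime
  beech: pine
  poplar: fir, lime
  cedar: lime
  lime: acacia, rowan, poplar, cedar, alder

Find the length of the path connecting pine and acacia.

pine - alder - lime - acacia: 3 edges.

3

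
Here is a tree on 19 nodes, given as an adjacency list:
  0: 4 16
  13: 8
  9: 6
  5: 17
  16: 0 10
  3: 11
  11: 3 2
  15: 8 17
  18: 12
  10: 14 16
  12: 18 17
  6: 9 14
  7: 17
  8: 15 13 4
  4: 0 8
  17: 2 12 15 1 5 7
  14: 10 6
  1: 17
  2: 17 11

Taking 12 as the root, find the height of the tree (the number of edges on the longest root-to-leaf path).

10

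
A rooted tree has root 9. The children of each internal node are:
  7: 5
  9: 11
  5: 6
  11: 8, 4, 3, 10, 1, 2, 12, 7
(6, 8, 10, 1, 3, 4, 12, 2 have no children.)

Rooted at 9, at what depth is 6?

Climbing from 6 to the root: 6 → 5 → 7 → 11 → 9. That's 4 steps.

4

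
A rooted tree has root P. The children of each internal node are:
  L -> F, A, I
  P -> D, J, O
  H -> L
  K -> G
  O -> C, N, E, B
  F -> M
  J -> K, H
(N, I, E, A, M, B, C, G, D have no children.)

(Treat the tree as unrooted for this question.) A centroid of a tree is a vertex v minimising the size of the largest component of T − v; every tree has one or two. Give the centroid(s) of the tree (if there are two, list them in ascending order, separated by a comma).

Removing J splits the tree into components of sizes 7, 6, 2; the largest is 7 ≤ ⌊16/2⌋ = 8.
No neighbour of J does as well, so J is the unique centroid.

J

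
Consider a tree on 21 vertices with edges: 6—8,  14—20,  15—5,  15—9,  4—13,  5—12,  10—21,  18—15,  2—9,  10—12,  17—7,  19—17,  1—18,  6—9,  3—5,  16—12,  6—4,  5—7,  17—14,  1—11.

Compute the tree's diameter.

BFS from 13 reaches 20 last, at distance 9; BFS from 20 confirms no node is farther.
Path: 13-4-6-9-15-5-7-17-14-20.

9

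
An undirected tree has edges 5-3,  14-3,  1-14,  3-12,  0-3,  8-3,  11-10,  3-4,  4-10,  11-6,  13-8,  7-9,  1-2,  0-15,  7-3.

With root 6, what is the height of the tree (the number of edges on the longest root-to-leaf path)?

7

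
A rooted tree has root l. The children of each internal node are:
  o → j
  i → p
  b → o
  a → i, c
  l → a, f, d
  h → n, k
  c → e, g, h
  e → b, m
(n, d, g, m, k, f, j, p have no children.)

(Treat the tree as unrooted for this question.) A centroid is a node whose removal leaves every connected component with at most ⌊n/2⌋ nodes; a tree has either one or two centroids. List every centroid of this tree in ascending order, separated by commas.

c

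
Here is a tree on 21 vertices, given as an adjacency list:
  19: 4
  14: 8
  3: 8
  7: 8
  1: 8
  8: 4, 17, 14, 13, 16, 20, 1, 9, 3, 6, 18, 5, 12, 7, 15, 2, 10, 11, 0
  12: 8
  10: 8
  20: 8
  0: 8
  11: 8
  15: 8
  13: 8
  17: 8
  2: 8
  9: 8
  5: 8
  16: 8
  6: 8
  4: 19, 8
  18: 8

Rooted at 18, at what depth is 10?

2

18 → 8 → 10 — 2 edges.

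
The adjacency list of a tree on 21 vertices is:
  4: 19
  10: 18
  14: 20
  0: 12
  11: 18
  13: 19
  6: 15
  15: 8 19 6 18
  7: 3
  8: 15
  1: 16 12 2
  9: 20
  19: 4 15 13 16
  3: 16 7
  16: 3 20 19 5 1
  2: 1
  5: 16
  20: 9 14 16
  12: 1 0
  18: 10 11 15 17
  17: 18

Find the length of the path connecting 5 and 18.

4

The path is 5 - 16 - 19 - 15 - 18, which has 4 edges.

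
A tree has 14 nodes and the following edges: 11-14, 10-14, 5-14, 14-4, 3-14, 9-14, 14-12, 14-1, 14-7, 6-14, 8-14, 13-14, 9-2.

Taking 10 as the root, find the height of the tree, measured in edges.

The longest root-to-leaf path is 10-14-9-2 (3 edges).

3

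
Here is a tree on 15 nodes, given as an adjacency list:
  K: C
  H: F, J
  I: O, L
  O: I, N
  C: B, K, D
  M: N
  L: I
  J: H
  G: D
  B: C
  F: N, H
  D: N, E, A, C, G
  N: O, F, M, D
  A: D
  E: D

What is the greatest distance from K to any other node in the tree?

6

The node farthest from K is L (J also at distance 6), via K – C – D – N – O – I – L — 6 edges.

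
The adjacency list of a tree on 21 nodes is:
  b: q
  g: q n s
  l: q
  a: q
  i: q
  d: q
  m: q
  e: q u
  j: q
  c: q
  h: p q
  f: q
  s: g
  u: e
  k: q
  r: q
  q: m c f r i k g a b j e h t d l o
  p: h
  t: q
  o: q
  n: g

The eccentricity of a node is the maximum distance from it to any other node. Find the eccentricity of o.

A farthest node from o is s (n, p, u also at distance 3).
The path o – q – g – s has 3 edges.

3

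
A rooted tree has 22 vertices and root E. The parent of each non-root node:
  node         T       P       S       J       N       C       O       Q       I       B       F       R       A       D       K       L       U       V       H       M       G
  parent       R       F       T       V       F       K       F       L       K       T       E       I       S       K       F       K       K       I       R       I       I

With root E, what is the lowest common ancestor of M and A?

I

Ancestors of M (toward the root): M, I, K, F, E.
Ancestors of A: A, S, T, R, I, K, F, E.
The deepest node appearing in both lists is I.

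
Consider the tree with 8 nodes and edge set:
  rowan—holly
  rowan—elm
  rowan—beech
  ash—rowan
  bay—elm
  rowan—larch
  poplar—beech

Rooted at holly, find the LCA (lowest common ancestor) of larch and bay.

rowan

Path larch→root: larch rowan holly; path bay→root: bay elm rowan holly.
First common node: rowan.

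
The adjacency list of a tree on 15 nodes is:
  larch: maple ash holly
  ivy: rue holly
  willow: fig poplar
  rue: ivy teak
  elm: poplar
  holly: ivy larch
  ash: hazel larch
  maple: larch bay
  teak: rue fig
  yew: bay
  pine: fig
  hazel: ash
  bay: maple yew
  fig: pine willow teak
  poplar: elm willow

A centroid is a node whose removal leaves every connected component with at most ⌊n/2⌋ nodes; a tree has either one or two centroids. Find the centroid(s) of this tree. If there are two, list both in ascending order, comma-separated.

Delete ivy: the remaining components have sizes 7, 7. Max 7 ≤ 7, so ivy is a centroid.
No neighbour of ivy does as well, so ivy is the unique centroid.

ivy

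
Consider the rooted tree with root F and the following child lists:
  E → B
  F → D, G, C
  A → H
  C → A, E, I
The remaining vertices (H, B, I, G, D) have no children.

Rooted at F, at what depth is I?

F – C – I — 2 edges.

2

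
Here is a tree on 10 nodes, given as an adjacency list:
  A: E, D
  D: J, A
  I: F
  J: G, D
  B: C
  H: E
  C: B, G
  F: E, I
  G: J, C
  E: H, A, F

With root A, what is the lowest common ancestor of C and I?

Path C→root: C G J D A; path I→root: I F E A.
First common node: A.

A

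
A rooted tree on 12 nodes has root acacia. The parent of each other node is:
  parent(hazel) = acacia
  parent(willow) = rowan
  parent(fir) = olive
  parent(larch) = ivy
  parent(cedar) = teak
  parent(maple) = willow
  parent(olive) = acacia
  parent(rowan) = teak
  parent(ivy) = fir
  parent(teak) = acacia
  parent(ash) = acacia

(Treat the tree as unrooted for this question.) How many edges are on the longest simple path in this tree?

Starting from maple, a farthest node is larch at distance 8.
One longest path: maple – willow – rowan – teak – acacia – olive – fir – ivy – larch.
So the diameter is 8.

8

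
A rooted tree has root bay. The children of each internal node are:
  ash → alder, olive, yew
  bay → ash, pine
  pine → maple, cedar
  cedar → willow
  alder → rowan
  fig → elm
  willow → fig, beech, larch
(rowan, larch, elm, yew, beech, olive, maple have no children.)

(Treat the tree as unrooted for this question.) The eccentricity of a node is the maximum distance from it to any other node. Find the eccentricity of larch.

Distances from larch peak at 7, attained at rowan.
larch-willow-cedar-pine-bay-ash-alder-rowan

7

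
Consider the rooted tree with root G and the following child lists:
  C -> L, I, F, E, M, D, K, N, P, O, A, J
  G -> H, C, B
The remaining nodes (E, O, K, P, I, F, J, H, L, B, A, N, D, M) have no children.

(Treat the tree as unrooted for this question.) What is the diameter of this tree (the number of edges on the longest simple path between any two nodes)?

3

A longest path is B–G–C–E, with 3 edges.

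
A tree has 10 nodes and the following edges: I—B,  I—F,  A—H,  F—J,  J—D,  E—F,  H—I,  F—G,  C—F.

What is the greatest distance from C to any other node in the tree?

Distances from C peak at 4, attained at A.
C–F–I–H–A

4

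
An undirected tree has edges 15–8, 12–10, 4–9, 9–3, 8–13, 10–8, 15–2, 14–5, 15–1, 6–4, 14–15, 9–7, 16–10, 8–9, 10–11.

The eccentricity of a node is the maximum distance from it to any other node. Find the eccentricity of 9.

The node farthest from 9 is 5, via 9–8–15–14–5 — 4 edges.

4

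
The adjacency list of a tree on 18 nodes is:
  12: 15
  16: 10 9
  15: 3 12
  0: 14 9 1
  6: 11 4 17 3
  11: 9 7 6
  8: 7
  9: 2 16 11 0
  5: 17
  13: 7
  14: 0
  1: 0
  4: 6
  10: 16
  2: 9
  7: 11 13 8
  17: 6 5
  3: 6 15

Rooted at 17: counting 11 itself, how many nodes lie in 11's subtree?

The subtree rooted at 11 contains: 11, 9, 7, 0, 2, 16, 13, 8, 14, 1, 10 — 11 nodes.

11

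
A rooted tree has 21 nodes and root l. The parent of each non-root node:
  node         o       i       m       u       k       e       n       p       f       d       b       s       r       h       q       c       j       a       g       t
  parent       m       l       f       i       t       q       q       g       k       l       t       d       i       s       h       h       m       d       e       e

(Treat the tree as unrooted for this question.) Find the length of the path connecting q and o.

q – e – t – k – f – m – o: 6 edges.

6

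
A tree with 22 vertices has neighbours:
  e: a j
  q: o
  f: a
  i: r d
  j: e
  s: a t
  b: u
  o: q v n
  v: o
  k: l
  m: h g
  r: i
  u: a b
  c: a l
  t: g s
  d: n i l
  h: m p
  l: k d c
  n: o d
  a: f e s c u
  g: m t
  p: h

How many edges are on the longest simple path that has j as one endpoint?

8

Distances from j peak at 8, attained at p (v, q also at distance 8).
j-e-a-s-t-g-m-h-p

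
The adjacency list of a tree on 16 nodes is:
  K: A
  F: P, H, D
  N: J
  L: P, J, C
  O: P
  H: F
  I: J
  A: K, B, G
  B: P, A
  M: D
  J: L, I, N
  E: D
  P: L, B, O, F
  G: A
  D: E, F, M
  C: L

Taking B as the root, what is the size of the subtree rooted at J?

3

The subtree rooted at J contains: J, I, N — 3 nodes.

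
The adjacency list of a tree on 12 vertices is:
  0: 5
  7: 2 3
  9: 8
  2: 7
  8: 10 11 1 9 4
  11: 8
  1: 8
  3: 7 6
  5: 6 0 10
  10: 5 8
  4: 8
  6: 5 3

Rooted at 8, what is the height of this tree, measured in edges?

6

A deepest node is 2, reached by 8 – 10 – 5 – 6 – 3 – 7 – 2.
That path has 6 edges, so the height is 6.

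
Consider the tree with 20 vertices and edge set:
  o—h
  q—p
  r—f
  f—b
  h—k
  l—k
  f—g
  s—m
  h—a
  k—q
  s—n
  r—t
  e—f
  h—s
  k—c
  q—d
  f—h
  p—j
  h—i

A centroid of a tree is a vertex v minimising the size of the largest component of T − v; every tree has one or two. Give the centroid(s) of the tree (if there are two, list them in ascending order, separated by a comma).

h

If h is removed the pieces have sizes 7, 6, 3, 1, 1, 1, all ≤ ⌊20/2⌋ = 10.
No neighbour of h does as well, so h is the unique centroid.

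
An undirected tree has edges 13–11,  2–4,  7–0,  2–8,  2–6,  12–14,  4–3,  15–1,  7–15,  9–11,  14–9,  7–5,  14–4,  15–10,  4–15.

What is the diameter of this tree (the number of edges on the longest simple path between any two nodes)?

A longest path is 13 – 11 – 9 – 14 – 4 – 15 – 7 – 0, with 7 edges.

7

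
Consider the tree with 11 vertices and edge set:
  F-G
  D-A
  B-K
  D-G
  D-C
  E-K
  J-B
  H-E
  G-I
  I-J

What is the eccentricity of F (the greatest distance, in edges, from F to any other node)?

7

A farthest node from F is H.
The path F–G–I–J–B–K–E–H has 7 edges.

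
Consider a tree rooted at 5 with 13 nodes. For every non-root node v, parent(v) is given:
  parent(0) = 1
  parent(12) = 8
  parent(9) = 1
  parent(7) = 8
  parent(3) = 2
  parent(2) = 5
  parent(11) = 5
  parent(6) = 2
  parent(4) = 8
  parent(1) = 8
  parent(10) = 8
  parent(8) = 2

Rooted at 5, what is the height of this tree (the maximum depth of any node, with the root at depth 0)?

4

9 sits deepest: 5 – 2 – 8 – 1 – 9 — 4 edges from the root.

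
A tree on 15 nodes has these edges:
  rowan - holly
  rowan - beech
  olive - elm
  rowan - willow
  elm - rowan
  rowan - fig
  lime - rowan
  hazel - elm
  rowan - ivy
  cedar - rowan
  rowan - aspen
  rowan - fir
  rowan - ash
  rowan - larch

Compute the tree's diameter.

3

Starting from hazel, a farthest node is willow at distance 3.
One longest path: hazel – elm – rowan – willow.
So the diameter is 3.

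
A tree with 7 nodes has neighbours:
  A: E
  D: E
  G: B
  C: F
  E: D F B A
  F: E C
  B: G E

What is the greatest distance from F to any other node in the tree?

Distances from F peak at 3, attained at G.
F-E-B-G

3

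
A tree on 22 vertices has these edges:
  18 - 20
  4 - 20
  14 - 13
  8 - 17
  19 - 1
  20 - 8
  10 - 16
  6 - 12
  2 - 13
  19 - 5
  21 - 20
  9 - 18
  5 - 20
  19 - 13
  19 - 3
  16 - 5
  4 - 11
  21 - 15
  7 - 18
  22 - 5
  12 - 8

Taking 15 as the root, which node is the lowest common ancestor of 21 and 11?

Path 21→root: 21 15; path 11→root: 11 4 20 21 15.
First common node: 21.

21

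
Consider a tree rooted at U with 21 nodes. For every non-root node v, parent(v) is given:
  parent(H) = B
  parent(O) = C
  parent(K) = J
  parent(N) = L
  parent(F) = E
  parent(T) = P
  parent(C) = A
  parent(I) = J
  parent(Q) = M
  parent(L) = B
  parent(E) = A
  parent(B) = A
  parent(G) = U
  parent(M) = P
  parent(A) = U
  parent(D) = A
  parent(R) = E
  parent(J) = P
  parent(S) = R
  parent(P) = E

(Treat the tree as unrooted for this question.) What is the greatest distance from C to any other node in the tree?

5

Distances from C peak at 5, attained at Q (I, K also at distance 5).
C–A–E–P–M–Q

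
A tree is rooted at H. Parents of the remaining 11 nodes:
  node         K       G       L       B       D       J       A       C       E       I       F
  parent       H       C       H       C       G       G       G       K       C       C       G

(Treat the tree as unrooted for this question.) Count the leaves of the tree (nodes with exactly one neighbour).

8

Exactly 8 nodes have a single neighbour: A, B, D, E, F, I, J, L.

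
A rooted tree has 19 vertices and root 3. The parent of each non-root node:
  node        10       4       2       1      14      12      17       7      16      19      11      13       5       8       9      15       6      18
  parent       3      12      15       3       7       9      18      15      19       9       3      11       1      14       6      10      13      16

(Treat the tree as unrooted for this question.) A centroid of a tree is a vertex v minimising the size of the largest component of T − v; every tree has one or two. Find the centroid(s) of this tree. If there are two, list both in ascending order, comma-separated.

11

Removing 11 splits the tree into components of sizes 9, 9; the largest is 9 ≤ ⌊19/2⌋ = 9.
Every other node leaves some component of size > 9, so the centroid is unique.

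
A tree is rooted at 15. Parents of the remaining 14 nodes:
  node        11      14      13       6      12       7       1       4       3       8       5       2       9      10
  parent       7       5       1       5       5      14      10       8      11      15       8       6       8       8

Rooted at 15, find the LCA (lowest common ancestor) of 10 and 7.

8

Ancestors of 10 (toward the root): 10, 8, 15.
Ancestors of 7: 7, 14, 5, 8, 15.
The deepest node appearing in both lists is 8.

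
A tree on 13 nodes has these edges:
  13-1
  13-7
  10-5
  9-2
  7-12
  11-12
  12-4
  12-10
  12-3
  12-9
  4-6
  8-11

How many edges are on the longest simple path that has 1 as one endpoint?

Distances from 1 peak at 5, attained at 6 (2, 8, 5 also at distance 5).
1–13–7–12–4–6

5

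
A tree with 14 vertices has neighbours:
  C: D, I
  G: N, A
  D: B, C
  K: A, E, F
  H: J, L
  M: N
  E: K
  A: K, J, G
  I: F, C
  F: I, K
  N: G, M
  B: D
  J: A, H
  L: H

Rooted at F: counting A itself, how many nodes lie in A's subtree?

7

A's subtree: {A, G, J, N, H, M, L}, size 7.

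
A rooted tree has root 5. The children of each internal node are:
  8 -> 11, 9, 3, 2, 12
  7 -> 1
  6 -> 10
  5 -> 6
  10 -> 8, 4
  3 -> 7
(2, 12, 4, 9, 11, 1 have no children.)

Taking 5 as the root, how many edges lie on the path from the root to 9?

5 → 6 → 10 → 8 → 9 — 4 edges.

4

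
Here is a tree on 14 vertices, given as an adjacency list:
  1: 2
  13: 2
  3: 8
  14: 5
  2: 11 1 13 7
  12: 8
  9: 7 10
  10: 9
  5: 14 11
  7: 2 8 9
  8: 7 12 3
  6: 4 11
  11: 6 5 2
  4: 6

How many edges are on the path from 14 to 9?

5

The path is 14 – 5 – 11 – 2 – 7 – 9, which has 5 edges.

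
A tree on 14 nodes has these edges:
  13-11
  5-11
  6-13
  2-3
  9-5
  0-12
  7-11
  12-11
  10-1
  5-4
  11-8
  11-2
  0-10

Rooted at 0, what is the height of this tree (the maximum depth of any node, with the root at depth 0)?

4

A deepest node is 4, reached by 0–12–11–5–4.
That path has 4 edges, so the height is 4.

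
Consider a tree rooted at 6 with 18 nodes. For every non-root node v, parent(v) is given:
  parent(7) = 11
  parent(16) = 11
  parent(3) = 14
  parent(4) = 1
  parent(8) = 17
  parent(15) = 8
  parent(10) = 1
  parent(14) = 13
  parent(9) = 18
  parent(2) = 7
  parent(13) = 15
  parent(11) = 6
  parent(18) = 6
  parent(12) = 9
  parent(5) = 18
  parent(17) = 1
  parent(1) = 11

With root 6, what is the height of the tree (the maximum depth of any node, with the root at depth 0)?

8

The longest root-to-leaf path is 6 → 11 → 1 → 17 → 8 → 15 → 13 → 14 → 3 (8 edges).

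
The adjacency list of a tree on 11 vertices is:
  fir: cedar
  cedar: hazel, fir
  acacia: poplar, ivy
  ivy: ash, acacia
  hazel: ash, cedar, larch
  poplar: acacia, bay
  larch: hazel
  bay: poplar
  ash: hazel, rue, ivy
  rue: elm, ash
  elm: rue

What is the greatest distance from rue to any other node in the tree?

5

Distances from rue peak at 5, attained at bay.
rue–ash–ivy–acacia–poplar–bay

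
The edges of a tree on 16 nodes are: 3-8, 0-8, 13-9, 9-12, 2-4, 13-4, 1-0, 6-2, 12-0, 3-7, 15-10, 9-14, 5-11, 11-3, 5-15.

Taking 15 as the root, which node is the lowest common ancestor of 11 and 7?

11's ancestor chain is 11, 5, 15 and 7's is 7, 3, 11, 5, 15; they first meet at 11.

11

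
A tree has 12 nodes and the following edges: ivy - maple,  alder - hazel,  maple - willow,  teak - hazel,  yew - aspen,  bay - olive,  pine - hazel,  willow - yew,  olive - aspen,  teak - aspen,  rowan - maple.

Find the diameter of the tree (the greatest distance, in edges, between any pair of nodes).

7

Starting from rowan, a farthest node is alder at distance 7.
One longest path: rowan – maple – willow – yew – aspen – teak – hazel – alder.
So the diameter is 7.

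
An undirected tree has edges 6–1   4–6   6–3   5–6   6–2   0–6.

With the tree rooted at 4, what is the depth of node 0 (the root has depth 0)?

Climbing from 0 to the root: 0 → 6 → 4. That's 2 steps.

2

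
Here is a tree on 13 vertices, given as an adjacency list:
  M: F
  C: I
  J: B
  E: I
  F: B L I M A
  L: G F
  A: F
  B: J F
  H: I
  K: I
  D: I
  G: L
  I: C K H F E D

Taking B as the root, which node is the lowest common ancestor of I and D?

I

I's ancestor chain is I, F, B and D's is D, I, F, B; they first meet at I.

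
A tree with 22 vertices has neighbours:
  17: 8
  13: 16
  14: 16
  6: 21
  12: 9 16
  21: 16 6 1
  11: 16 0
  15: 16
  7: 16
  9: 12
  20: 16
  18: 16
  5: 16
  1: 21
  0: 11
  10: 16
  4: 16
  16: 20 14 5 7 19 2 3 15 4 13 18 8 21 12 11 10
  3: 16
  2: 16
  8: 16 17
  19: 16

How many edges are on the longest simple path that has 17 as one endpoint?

4

A farthest node from 17 is 9 (6, 1, 0 also at distance 4).
The path 17-8-16-12-9 has 4 edges.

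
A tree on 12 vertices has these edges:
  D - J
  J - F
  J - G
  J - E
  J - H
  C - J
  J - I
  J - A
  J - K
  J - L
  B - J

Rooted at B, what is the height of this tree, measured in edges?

A deepest node is I, reached by B–J–I.
That path has 2 edges, so the height is 2.

2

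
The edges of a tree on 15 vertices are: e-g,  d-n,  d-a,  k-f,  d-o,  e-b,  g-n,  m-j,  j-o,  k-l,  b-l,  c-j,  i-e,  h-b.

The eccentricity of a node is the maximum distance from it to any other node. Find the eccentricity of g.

5

Distances from g peak at 5, attained at m (c, f also at distance 5).
g-n-d-o-j-m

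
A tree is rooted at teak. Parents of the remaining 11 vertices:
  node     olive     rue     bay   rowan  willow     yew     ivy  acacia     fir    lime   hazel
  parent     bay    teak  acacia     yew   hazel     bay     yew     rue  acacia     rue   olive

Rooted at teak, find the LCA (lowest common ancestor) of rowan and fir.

Ancestors of rowan (toward the root): rowan, yew, bay, acacia, rue, teak.
Ancestors of fir: fir, acacia, rue, teak.
The deepest node appearing in both lists is acacia.

acacia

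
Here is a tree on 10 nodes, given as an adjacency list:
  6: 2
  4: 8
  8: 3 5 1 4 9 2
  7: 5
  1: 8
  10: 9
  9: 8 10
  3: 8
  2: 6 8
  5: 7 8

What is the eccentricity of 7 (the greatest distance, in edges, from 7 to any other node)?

4

A farthest node from 7 is 6 (10 also at distance 4).
The path 7 – 5 – 8 – 2 – 6 has 4 edges.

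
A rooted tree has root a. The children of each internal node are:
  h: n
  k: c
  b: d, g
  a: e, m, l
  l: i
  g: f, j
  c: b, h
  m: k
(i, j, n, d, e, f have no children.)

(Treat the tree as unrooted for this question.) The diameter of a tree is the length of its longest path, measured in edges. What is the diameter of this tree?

BFS from f reaches i last, at distance 8; BFS from i confirms no node is farther.
Path: f-g-b-c-k-m-a-l-i.

8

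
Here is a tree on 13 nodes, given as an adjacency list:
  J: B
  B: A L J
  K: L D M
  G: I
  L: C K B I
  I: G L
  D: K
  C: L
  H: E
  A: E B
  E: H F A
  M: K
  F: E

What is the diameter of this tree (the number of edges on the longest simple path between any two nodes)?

6

A longest path is F–E–A–B–L–I–G, with 6 edges.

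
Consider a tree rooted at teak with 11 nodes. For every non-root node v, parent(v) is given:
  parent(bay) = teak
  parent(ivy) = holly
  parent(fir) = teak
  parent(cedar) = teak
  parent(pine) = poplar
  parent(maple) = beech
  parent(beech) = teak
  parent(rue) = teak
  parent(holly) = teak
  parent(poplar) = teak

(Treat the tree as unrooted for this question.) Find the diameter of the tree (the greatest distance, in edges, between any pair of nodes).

BFS from ivy reaches maple last, at distance 4; BFS from maple confirms no node is farther.
Path: ivy – holly – teak – beech – maple.

4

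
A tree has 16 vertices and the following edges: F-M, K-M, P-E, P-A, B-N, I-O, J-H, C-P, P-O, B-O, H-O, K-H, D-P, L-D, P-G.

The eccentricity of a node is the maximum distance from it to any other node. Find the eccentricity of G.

Distances from G peak at 6, attained at F.
G-P-O-H-K-M-F

6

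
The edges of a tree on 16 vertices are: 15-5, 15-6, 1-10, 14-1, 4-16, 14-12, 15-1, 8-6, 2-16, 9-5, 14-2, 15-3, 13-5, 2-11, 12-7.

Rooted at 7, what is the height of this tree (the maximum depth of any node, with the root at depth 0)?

A deepest node is 13, reached by 7–12–14–1–15–5–13.
That path has 6 edges, so the height is 6.

6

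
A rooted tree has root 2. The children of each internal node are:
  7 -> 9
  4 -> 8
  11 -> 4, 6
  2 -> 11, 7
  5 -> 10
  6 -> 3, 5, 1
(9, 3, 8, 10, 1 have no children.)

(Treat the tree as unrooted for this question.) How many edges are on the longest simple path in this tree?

6

BFS from 10 reaches 9 last, at distance 6; BFS from 9 confirms no node is farther.
Path: 10-5-6-11-2-7-9.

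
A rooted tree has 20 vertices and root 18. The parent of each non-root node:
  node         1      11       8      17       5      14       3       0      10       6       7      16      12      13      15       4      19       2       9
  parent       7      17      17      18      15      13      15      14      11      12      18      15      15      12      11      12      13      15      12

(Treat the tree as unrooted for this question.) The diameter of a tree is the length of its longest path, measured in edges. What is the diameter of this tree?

A longest path is 1 - 7 - 18 - 17 - 11 - 15 - 12 - 13 - 14 - 0, with 9 edges.

9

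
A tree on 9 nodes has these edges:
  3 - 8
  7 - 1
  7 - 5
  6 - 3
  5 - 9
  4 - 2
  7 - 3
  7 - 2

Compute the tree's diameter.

A longest path is 9 – 5 – 7 – 3 – 8, with 4 edges.

4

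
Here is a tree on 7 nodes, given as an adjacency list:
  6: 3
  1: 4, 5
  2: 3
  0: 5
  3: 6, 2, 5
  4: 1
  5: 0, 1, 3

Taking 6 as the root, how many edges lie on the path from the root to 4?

Path from 6 to 4: 6–3–5–1–4, which has 4 edges.

4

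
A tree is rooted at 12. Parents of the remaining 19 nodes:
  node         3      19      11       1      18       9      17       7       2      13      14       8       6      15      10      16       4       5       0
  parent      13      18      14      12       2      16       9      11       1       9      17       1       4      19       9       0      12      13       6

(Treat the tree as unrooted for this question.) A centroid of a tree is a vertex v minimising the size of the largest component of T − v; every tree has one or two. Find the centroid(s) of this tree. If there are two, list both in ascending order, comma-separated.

If 16 is removed the pieces have sizes 10, 9, all ≤ ⌊20/2⌋ = 10.
0 is adjacent to 16 and is also a centroid (the largest component after removing it is likewise 10).

0, 16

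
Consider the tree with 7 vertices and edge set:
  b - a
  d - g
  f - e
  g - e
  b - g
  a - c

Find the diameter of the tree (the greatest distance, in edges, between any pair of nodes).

Starting from f, a farthest node is c at distance 5.
One longest path: f–e–g–b–a–c.
So the diameter is 5.

5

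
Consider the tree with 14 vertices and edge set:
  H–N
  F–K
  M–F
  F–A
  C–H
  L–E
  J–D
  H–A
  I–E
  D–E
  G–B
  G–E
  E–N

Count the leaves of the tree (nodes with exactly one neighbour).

Exactly 7 nodes have a single neighbour: B, C, I, J, K, L, M.

7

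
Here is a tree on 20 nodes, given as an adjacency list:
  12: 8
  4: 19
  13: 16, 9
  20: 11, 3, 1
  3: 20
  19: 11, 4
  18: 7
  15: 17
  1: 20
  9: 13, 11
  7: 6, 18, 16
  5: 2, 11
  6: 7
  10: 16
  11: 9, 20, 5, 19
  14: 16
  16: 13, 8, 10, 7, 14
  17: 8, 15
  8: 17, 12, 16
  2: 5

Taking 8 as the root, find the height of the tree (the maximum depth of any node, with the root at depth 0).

The longest root-to-leaf path is 8-16-13-9-11-19-4 (6 edges).

6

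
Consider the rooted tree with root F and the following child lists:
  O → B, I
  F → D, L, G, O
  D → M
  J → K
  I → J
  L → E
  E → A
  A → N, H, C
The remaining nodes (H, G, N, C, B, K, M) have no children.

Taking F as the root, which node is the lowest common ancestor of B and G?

F

Path B→root: B O F; path G→root: G F.
First common node: F.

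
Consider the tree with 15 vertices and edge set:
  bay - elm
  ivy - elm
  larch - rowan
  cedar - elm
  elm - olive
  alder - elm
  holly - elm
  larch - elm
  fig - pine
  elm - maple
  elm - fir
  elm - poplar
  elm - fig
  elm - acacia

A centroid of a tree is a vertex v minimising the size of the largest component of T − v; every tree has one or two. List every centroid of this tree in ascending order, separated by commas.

elm

If elm is removed the pieces have sizes 2, 2, 1, 1, 1, 1, 1, 1, 1, 1, 1, 1, all ≤ ⌊15/2⌋ = 7.
No neighbour of elm does as well, so elm is the unique centroid.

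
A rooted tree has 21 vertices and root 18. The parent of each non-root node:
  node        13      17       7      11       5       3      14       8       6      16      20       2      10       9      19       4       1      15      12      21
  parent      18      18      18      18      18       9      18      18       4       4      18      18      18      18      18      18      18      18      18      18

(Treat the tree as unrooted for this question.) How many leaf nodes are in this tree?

Degree-1 nodes: 1, 2, 3, 5, 6, 7, 8, 10, 11, 12, 13, 14, 15, 16, 17, 19, 20, 21 — 18 of them.

18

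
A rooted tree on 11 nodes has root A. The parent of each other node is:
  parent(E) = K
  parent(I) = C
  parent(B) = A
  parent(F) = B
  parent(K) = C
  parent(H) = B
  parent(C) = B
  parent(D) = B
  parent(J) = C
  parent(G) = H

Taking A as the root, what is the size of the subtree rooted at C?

Descendants of C (including itself): C, K, I, J, E. That's 5.

5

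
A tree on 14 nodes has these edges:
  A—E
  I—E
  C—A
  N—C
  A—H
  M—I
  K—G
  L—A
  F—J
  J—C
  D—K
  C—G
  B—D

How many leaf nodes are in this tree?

Degree-1 nodes: B, F, H, L, M, N — 6 of them.

6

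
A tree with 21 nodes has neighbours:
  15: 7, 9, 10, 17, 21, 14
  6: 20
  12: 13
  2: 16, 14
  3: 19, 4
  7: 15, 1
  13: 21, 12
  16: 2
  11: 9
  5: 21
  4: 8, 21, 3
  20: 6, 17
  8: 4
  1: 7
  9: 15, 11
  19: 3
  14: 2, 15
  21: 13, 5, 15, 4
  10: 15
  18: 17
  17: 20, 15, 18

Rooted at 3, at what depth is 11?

Path from 3 to 11: 3–4–21–15–9–11, which has 5 edges.

5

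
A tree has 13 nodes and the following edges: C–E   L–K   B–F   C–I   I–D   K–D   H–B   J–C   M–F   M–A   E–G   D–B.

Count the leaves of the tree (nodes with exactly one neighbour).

5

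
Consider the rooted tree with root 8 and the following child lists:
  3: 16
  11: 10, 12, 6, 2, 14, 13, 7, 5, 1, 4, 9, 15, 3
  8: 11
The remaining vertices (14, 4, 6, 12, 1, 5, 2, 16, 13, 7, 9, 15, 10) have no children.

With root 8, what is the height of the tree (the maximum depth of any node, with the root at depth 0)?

16 sits deepest: 8 → 11 → 3 → 16 — 3 edges from the root.

3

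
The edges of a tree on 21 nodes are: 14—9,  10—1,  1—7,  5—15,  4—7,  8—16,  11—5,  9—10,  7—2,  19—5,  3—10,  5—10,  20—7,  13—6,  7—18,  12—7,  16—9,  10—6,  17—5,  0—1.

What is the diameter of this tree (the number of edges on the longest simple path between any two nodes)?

6

BFS from 8 reaches 2 last, at distance 6; BFS from 2 confirms no node is farther.
Path: 8–16–9–10–1–7–2.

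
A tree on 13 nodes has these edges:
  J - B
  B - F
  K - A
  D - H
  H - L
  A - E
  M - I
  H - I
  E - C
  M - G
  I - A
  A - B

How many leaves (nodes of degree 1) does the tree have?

7

Degree-1 nodes: C, D, F, G, J, K, L — 7 of them.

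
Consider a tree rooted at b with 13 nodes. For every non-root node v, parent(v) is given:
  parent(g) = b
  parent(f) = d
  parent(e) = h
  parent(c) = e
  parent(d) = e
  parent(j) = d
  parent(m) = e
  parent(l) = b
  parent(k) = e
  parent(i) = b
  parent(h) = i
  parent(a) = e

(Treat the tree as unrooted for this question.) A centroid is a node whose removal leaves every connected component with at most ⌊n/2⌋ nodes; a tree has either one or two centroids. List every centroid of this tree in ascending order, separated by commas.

e

If e is removed the pieces have sizes 5, 3, 1, 1, 1, 1, all ≤ ⌊13/2⌋ = 6.
Every other node leaves some component of size > 6, so the centroid is unique.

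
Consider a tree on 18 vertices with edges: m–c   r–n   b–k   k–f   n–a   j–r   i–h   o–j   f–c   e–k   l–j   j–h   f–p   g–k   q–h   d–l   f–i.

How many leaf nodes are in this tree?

9

The leaves are a, b, d, e, g, m, o, p, q.
That is 9 leaves.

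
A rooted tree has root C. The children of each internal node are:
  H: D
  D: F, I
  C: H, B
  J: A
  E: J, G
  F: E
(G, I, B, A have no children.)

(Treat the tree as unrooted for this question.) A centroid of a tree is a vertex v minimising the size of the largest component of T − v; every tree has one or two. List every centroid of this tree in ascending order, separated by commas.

If D is removed the pieces have sizes 5, 3, 1, all ≤ ⌊10/2⌋ = 5.
F is adjacent to D and is also a centroid (the largest component after removing it is likewise 5).

D, F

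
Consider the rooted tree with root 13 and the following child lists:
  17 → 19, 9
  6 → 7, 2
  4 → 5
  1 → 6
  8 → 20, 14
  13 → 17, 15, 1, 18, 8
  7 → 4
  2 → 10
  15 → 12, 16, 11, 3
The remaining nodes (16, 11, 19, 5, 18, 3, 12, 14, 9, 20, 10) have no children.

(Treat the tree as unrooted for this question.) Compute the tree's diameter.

A longest path is 5 - 4 - 7 - 6 - 1 - 13 - 8 - 20, with 7 edges.

7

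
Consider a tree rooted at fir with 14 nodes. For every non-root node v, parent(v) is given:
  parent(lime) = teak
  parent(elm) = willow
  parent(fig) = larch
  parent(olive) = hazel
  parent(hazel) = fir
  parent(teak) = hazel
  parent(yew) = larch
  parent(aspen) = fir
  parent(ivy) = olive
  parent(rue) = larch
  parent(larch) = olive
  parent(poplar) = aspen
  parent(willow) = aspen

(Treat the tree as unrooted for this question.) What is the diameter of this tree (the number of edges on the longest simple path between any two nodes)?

A longest path is elm–willow–aspen–fir–hazel–olive–larch–yew, with 7 edges.

7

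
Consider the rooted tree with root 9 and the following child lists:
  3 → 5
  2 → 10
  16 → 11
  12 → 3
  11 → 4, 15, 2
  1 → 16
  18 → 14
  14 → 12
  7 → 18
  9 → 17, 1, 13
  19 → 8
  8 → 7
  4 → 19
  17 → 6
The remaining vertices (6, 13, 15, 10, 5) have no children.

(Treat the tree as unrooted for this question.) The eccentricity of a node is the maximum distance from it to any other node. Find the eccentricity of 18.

Distances from 18 peak at 10, attained at 6.
18–7–8–19–4–11–16–1–9–17–6

10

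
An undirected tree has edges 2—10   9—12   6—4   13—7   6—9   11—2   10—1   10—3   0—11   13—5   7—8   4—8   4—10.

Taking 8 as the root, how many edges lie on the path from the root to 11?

4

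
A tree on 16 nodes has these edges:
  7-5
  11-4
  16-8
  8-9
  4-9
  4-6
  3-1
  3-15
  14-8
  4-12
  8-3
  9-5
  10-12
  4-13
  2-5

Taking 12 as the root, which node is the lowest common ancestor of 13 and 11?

4

Path 13→root: 13 4 12; path 11→root: 11 4 12.
First common node: 4.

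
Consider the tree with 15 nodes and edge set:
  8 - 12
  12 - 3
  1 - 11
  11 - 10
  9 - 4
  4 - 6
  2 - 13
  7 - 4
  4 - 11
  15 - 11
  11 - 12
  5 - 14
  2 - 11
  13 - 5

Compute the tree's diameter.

BFS from 14 reaches 7 last, at distance 6; BFS from 7 confirms no node is farther.
Path: 14–5–13–2–11–4–7.

6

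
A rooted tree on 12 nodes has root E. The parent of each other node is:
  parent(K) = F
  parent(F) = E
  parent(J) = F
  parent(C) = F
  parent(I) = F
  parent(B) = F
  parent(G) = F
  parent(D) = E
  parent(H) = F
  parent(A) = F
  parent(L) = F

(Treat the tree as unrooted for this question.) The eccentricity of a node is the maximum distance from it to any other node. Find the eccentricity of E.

2

Distances from E peak at 2, attained at J (L, I, C, H, A, G, B, K also at distance 2).
E-F-J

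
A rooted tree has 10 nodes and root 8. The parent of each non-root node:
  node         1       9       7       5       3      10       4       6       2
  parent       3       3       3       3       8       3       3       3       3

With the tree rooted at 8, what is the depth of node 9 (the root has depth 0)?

Climbing from 9 to the root: 9 – 3 – 8. That's 2 steps.

2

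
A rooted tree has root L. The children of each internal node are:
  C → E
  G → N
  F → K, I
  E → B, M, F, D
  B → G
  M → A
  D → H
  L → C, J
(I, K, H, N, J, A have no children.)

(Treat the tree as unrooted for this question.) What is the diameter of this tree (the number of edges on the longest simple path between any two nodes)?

6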